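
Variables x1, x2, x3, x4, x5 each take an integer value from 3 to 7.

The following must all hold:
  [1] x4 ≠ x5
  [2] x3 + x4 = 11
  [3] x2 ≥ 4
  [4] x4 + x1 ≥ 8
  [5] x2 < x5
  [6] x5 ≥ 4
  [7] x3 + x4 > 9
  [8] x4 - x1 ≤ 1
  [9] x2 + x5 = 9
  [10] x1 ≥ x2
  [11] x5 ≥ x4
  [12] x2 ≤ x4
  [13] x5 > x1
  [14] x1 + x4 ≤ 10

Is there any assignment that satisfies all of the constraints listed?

Setting (x1, x2, x3, x4, x5) = (4, 4, 7, 4, 5) satisfies everything: constraint 2: x3 + x4 = 11; constraint 4: x4 + x1 = 8; constraint 7: x3 + x4 = 11, and the others follow.

Satisfiable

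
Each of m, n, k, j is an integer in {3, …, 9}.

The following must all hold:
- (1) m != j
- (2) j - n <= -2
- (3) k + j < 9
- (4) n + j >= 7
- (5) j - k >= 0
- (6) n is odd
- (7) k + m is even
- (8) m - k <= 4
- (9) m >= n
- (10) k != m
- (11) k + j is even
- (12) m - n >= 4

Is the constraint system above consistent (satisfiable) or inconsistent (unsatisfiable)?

Unsatisfiable

Constraints 2, 5, 8, and 12 give n − j ≥ 2, j − k ≥ 0, k − m ≥ -4, m − n ≥ 4.
Adding all 4 inequalities: the left sides telescope to 0, and the right sides sum to 2 + 0 + (-4) + 4 = 2. So 0 ≥ 2, which is false.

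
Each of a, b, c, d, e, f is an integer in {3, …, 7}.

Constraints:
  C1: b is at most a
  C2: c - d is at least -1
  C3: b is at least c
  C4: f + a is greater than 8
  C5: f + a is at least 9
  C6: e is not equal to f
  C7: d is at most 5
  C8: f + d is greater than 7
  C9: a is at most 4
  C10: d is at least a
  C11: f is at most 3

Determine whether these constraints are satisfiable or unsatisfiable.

From constraint 11: f ≤ 3. From constraints 7 and 10: a ≤ d ≤ 5. Hence f + a ≤ 8. But constraint 5 requires f + a ≥ 9, and 9 > 8. Contradiction.

Unsatisfiable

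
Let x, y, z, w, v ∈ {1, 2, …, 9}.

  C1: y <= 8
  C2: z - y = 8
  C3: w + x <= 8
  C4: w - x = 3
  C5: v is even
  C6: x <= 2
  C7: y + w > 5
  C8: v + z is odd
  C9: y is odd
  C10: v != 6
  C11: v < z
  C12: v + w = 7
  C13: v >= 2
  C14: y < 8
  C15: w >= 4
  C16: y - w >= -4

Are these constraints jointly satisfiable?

Satisfiable

Setting (x, y, z, w, v) = (2, 1, 9, 5, 2) satisfies everything: constraint 2: z - y = 8; constraint 3: w + x = 7; constraint 4: w - x = 3, and the others follow.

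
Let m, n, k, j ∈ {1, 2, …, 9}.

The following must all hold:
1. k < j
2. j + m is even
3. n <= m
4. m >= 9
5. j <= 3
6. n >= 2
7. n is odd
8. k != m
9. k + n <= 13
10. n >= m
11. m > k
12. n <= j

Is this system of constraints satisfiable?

Unsatisfiable

From constraints 4 and 10: n ≥ m and m ≥ 9, so n ≥ 9. From constraints 5 and 12: n ≤ j and j ≤ 3, so n ≤ 3. But 3 < 9, so no value of n works.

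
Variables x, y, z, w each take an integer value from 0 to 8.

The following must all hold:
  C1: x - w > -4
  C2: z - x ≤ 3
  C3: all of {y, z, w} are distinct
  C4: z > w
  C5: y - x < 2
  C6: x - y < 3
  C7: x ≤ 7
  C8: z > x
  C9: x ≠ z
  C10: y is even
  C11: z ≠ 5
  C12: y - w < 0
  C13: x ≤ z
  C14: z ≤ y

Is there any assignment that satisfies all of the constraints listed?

Unsatisfiable

Constraints 4, 12, and 14 give y < w, w < z, z ≤ y. Chaining: y < w < z ≤ y, which forces y < y — impossible.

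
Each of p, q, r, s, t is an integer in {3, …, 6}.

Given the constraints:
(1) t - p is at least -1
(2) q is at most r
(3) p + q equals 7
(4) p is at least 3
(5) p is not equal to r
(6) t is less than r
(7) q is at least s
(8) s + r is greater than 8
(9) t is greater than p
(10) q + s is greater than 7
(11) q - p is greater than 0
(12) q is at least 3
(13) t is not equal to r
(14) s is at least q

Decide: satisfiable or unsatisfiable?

Satisfiable

One satisfying assignment is p = 3, q = 4, r = 6, s = 4, t = 4.
For the less obvious constraints — constraint 1: t - p = 1; constraint 3: p + q = 7 — and the others hold by inspection.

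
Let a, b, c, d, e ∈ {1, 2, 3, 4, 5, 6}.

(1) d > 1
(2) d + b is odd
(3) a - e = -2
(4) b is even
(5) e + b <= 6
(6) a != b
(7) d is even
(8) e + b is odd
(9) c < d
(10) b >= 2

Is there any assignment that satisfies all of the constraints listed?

Constraint 7 makes d even and constraint 4 makes b even, so d + b must be even. Constraint 2 says d + b is odd — contradiction.

Unsatisfiable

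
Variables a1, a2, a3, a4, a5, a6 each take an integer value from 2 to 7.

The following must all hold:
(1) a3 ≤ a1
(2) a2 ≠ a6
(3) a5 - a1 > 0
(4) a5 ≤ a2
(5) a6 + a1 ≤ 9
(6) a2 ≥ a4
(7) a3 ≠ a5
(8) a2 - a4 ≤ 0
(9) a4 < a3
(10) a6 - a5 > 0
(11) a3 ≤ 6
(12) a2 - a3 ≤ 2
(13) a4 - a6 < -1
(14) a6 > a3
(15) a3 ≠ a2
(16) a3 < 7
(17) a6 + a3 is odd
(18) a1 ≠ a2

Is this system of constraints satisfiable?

Constraints 1, 3, 4, 8, and 9 give a4 < a3, a3 ≤ a1, a1 < a5, a5 ≤ a2, a2 ≤ a4. Chaining: a4 < a3 ≤ a1 < a5 ≤ a2 ≤ a4, which forces a4 < a4 — impossible.

Unsatisfiable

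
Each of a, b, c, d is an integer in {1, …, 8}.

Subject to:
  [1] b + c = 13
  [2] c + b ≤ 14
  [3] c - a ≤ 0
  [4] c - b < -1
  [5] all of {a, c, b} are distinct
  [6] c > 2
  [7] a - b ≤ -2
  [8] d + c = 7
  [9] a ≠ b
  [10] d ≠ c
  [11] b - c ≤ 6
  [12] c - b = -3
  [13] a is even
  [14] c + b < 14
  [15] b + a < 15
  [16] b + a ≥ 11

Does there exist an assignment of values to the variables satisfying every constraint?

Take a = 6, b = 8, c = 5, d = 2. Then constraint 1: b + c = 13; constraint 2: c + b = 13; constraint 3: c - a = -1, and every other listed constraint is also met.

Satisfiable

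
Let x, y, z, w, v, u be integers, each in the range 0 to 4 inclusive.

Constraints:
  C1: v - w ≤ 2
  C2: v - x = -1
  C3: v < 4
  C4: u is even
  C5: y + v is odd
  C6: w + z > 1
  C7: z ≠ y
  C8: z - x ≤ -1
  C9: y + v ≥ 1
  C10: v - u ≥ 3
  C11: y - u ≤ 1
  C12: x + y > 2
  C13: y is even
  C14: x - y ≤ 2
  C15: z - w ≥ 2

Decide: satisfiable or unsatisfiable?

Constraints 1, 8, 10, 11, 14, and 15 give z − w ≥ 2, w − v ≥ -2, v − u ≥ 3, u − y ≥ -1, y − x ≥ -2, x − z ≥ 1.
Adding all 6 inequalities: the left sides telescope to 0, and the right sides sum to 2 + (-2) + 3 + (-1) + (-2) + 1 = 1. So 0 ≥ 1, which is false.

Unsatisfiable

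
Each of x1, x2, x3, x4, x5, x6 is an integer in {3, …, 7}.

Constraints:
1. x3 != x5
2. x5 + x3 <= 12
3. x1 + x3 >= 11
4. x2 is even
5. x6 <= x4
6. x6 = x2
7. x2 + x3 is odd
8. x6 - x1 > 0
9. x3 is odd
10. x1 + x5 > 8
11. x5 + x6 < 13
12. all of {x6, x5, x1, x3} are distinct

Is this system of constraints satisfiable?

Satisfiable

Try x1 = 4, x2 = 6, x3 = 7, x4 = 6, x5 = 5, x6 = 6.
Check constraint 2: x5 + x3 = 12; constraint 3: x1 + x3 = 11. The remaining constraints are straightforward to verify.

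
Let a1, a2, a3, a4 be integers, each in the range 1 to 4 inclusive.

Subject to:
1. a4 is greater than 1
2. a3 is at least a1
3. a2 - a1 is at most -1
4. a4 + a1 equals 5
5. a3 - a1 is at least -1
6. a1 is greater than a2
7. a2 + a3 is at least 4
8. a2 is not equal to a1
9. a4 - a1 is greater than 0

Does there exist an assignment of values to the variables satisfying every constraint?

The assignment a1 = 2, a2 = 1, a3 = 3, a4 = 3 works:
  constraint 3 holds since a2 - a1 = -1.
  constraint 4 holds since a4 + a1 = 5.
The rest check out directly.

Satisfiable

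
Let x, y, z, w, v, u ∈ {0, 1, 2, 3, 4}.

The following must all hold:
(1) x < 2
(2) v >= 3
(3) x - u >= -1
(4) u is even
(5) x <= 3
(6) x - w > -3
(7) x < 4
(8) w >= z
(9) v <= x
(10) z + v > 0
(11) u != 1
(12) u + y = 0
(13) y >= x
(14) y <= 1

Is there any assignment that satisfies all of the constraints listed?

Unsatisfiable

From constraints 2 and 9: x ≥ v and v ≥ 3, so x ≥ 3. From constraints 13 and 14: x ≤ y and y ≤ 1, so x ≤ 1. But 1 < 3, so no value of x works.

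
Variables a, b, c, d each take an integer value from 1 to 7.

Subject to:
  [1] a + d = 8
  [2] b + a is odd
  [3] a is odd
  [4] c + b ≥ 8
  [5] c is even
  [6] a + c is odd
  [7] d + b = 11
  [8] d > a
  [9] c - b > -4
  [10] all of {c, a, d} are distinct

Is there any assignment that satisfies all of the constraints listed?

Take a = 3, b = 6, c = 4, d = 5. Then constraint 1: a + d = 8; constraint 4: c + b = 10; constraint 7: d + b = 11, and every other listed constraint is also met.

Satisfiable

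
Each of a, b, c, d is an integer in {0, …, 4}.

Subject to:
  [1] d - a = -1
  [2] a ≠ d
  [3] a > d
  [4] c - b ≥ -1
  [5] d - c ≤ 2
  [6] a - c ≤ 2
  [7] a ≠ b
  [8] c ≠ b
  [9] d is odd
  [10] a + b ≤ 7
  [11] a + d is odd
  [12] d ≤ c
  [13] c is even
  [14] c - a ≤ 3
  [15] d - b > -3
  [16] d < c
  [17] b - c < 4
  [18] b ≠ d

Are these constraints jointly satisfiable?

The assignment a = 2, b = 3, c = 2, d = 1 works:
  constraint 1 holds since d - a = -1.
  constraint 4 holds since c - b = -1.
  constraint 5 holds since d - c = -1.
The rest check out directly.

Satisfiable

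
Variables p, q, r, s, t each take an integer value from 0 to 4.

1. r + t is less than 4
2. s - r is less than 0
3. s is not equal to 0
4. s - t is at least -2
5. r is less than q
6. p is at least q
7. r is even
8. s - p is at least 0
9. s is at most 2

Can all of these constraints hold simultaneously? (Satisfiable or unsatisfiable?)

Constraints 2, 5, 6, and 8 give r < q, q ≤ p, p ≤ s, s < r. Chaining: r < q ≤ p ≤ s < r, which forces r < r — impossible.

Unsatisfiable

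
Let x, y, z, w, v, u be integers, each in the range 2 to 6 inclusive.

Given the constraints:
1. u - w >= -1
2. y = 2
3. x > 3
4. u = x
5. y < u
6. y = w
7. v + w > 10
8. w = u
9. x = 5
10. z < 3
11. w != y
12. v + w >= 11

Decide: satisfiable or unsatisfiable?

Constraint 2 fixes y = 2 and constraint 9 fixes x = 5. Constraints 4, 6, and 8 give y = w = u = x, so y = x. But 2 ≠ 5 — contradiction.

Unsatisfiable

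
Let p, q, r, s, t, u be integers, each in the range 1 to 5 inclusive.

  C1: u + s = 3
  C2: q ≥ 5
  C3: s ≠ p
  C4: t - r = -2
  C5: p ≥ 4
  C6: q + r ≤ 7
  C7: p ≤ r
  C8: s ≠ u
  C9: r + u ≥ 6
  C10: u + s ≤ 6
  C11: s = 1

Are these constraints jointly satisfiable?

From constraint 2: q ≥ 5. From constraints 5 and 7: r ≥ p ≥ 4. Hence q + r ≥ 9. But constraint 6 requires q + r ≤ 7, and 7 < 9. Contradiction.

Unsatisfiable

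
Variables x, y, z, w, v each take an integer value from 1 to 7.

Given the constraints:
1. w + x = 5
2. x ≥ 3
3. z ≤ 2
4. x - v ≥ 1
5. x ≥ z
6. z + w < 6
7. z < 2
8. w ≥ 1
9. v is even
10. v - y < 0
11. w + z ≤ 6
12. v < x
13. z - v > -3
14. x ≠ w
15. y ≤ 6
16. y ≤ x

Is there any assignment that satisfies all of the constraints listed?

The assignment x = 3, y = 3, z = 1, w = 2, v = 2 works:
  constraint 1 holds since w + x = 5.
  constraint 4 holds since x - v = 1.
  constraint 6 holds since z + w = 3.
The rest check out directly.

Satisfiable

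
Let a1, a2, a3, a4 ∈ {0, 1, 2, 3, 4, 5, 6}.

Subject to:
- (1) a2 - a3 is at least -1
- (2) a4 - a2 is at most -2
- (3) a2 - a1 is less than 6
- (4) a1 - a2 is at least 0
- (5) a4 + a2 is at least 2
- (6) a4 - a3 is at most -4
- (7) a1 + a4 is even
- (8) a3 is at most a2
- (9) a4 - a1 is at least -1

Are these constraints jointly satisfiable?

Unsatisfiable

Constraints 1, 4, 6, and 9 give a1 − a2 ≥ 0, a2 − a3 ≥ -1, a3 − a4 ≥ 4, a4 − a1 ≥ -1.
Adding all 4 inequalities: the left sides telescope to 0, and the right sides sum to 0 + (-1) + 4 + (-1) = 2. So 0 ≥ 2, which is false.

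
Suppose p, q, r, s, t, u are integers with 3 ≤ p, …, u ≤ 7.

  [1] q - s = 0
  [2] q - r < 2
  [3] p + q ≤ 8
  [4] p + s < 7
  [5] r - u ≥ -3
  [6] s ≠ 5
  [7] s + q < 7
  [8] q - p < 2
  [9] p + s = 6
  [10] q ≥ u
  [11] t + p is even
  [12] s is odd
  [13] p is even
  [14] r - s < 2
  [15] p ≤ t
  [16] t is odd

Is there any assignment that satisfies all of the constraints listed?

Unsatisfiable

Constraint 16 makes t odd and constraint 13 makes p even, so t + p must be odd. Constraint 11 says t + p is even — contradiction.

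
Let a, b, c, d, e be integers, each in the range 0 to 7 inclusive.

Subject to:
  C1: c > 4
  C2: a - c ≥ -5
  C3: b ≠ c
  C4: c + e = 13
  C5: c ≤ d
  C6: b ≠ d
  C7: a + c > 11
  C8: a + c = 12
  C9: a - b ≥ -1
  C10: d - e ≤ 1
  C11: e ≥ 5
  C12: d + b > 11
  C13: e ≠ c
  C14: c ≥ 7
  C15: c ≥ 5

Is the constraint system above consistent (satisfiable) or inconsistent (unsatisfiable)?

Satisfiable

Setting (a, b, c, d, e) = (5, 5, 7, 7, 6) satisfies everything: constraint 2: a - c = -2; constraint 4: c + e = 13; constraint 7: a + c = 12, and the others follow.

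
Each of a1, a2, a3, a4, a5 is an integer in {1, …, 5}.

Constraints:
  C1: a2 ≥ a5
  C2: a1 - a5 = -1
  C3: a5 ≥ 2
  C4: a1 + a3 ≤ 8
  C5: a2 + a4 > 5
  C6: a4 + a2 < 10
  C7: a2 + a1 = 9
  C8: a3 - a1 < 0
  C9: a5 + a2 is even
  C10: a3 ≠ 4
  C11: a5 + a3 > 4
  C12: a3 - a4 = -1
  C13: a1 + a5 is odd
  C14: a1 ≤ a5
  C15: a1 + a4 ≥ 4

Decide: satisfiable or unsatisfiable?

Satisfiable

Take a1 = 4, a2 = 5, a3 = 1, a4 = 2, a5 = 5. Then constraint 2: a1 - a5 = -1; constraint 4: a1 + a3 = 5, and every other listed constraint is also met.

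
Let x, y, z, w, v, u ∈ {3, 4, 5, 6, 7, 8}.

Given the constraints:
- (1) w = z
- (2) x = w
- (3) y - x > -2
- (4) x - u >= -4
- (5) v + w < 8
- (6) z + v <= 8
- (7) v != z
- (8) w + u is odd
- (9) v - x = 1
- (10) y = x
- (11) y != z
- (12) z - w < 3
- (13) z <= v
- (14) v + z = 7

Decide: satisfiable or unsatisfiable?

From constraints 1, 2, and 10, y = x = w = z, so y = z. But constraint 11 says y ≠ z. Contradiction.

Unsatisfiable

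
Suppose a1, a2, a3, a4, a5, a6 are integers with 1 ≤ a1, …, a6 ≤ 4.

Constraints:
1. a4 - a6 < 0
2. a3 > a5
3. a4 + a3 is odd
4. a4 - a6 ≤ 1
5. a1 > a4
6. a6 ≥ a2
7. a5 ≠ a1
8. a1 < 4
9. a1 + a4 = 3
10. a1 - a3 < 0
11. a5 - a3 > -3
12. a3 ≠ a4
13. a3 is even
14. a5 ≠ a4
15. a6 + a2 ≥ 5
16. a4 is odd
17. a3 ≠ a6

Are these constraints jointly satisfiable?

Satisfiable

One satisfying assignment is a1 = 2, a2 = 2, a3 = 4, a4 = 1, a5 = 3, a6 = 3.
For the less obvious constraints — constraint 1: a4 - a6 = -2; constraint 4: a4 - a6 = -2; constraint 9: a1 + a4 = 3 — and the others hold by inspection.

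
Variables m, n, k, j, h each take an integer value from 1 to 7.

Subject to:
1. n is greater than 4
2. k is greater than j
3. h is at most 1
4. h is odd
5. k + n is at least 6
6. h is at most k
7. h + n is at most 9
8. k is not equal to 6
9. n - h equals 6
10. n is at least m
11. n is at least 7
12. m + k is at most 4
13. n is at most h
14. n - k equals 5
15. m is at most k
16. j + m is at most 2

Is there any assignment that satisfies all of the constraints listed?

Unsatisfiable

From constraints 11 and 13: h ≥ n and n ≥ 7, so h ≥ 7. From constraint 3: h ≤ 1. But 1 < 7, so no value of h works.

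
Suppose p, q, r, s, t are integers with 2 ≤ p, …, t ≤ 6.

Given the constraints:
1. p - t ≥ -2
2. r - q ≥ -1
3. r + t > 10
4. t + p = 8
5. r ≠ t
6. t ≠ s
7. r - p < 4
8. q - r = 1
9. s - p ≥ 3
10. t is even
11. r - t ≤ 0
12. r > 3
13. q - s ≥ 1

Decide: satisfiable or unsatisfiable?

Unsatisfiable

Constraints 1, 2, 9, 11, and 13 give q − s ≥ 1, s − p ≥ 3, p − t ≥ -2, t − r ≥ 0, r − q ≥ -1.
Adding all 5 inequalities: the left sides telescope to 0, and the right sides sum to 1 + 3 + (-2) + 0 + (-1) = 1. So 0 ≥ 1, which is false.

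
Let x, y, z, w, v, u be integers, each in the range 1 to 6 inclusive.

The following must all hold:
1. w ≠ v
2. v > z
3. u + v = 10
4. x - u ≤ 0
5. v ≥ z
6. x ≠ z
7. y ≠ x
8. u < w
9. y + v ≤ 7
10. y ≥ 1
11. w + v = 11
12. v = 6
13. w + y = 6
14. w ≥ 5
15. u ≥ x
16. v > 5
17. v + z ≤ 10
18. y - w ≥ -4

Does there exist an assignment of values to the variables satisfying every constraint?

Satisfiable

Setting (x, y, z, w, v, u) = (2, 1, 4, 5, 6, 4) satisfies everything: constraint 3: u + v = 10; constraint 4: x - u = -2; constraint 9: y + v = 7, and the others follow.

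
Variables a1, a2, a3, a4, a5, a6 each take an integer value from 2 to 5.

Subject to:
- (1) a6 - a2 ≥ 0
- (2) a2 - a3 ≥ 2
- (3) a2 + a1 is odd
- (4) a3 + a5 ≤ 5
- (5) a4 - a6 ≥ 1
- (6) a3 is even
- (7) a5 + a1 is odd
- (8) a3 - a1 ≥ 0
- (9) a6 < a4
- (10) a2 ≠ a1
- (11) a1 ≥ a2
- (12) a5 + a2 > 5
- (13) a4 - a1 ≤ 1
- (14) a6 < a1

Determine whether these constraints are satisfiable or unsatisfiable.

Unsatisfiable

Constraints 1, 2, 5, 8, and 13 give a2 − a3 ≥ 2, a3 − a1 ≥ 0, a1 − a4 ≥ -1, a4 − a6 ≥ 1, a6 − a2 ≥ 0.
Adding all 5 inequalities: the left sides telescope to 0, and the right sides sum to 2 + 0 + (-1) + 1 + 0 = 2. So 0 ≥ 2, which is false.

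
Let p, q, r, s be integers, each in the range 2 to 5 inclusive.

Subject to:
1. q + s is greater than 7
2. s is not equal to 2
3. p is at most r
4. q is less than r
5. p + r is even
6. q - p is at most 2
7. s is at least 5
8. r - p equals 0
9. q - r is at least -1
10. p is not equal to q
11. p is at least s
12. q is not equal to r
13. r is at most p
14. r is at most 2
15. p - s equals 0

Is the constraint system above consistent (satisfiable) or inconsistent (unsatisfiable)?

Unsatisfiable

From constraints 7 and 11: p ≥ s and s ≥ 5, so p ≥ 5. From constraints 3 and 14: p ≤ r and r ≤ 2, so p ≤ 2. But 2 < 5, so no value of p works.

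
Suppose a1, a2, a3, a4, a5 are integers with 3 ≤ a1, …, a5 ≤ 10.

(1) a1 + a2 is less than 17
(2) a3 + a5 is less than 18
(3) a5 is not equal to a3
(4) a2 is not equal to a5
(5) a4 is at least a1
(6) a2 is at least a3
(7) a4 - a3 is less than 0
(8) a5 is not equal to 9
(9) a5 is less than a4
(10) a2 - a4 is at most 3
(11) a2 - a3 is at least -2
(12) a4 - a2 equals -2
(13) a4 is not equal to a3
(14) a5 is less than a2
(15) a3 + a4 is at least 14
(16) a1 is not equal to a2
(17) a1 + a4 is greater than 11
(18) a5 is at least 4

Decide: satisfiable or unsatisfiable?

Satisfiable

Setting (a1, a2, a3, a4, a5) = (7, 9, 9, 7, 6) satisfies everything: constraint 1: a1 + a2 = 16; constraint 2: a3 + a5 = 15, and the others follow.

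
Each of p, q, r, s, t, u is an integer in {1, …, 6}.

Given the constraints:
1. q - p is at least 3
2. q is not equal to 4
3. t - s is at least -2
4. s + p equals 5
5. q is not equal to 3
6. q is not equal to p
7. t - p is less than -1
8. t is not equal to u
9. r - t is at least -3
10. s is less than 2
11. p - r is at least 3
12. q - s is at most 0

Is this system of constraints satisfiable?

Constraints 1, 3, 9, 11, and 12 give p − r ≥ 3, r − t ≥ -3, t − s ≥ -2, s − q ≥ 0, q − p ≥ 3.
Adding all 5 inequalities: the left sides telescope to 0, and the right sides sum to 3 + (-3) + (-2) + 0 + 3 = 1. So 0 ≥ 1, which is false.

Unsatisfiable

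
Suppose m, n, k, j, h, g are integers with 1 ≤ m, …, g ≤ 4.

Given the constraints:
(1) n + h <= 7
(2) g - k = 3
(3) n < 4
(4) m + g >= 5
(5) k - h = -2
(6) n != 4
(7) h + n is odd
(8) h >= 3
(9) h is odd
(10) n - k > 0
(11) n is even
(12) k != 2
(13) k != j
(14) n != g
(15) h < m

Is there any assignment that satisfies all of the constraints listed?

Satisfiable

The assignment m = 4, n = 2, k = 1, j = 4, h = 3, g = 4 works:
  constraint 1 holds since n + h = 5.
  constraint 2 holds since g - k = 3.
The rest check out directly.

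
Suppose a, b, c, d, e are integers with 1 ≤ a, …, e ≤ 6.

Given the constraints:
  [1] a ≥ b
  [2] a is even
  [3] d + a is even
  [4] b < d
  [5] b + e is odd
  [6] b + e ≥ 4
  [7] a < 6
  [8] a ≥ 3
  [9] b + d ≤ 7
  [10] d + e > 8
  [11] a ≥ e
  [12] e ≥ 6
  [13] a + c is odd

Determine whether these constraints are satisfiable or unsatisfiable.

From constraints 11 and 12: a ≥ e and e ≥ 6, so a ≥ 6. From constraint 7: a ≤ 5. But 5 < 6, so no value of a works.

Unsatisfiable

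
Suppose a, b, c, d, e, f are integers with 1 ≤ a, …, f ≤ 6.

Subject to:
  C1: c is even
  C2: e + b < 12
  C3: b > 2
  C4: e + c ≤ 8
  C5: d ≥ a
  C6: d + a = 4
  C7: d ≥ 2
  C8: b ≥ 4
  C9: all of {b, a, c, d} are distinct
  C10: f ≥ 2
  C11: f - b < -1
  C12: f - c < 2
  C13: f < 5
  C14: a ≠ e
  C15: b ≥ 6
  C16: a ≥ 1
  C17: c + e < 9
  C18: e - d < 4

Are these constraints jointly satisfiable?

Satisfiable

Try a = 1, b = 6, c = 4, d = 3, e = 4, f = 3.
Check constraint 2: e + b = 10; constraint 4: e + c = 8. The remaining constraints are straightforward to verify.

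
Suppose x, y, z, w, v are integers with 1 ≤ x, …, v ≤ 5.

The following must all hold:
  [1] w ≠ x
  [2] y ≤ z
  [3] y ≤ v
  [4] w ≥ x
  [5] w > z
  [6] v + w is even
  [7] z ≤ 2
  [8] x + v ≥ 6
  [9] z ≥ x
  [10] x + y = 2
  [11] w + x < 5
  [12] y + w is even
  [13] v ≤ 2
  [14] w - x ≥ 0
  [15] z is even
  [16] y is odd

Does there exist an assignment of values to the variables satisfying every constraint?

Unsatisfiable

From constraints 7 and 9: x ≤ z ≤ 2. From constraint 13: v ≤ 2. Hence x + v ≤ 4. But constraint 8 requires x + v ≥ 6, and 6 > 4. Contradiction.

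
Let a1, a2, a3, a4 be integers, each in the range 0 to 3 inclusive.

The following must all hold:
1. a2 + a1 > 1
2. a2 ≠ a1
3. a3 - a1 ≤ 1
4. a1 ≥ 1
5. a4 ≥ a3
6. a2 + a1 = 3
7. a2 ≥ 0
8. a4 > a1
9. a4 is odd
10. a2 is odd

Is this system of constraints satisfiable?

Satisfiable

Try a1 = 2, a2 = 1, a3 = 0, a4 = 3.
Check constraint 1: a2 + a1 = 3; constraint 3: a3 - a1 = -2; constraint 6: a2 + a1 = 3. The remaining constraints are straightforward to verify.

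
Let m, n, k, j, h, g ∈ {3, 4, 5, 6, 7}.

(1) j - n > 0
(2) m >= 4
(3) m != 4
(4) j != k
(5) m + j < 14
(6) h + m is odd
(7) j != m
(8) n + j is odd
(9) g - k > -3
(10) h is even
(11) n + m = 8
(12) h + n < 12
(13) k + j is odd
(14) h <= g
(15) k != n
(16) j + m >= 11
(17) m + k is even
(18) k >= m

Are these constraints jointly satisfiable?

Setting (m, n, k, j, h, g) = (5, 3, 7, 6, 6, 7) satisfies everything: constraint 1: j - n = 3; constraint 5: m + j = 11, and the others follow.

Satisfiable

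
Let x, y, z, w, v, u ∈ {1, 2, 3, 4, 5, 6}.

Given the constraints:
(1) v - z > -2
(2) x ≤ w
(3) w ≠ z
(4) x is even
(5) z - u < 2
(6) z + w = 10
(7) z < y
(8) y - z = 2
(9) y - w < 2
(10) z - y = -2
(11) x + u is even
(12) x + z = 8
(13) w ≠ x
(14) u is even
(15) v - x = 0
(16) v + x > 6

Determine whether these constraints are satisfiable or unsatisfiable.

Take x = 4, y = 6, z = 4, w = 6, v = 4, u = 4. Then constraint 1: v - z = 0; constraint 5: z - u = 0, and every other listed constraint is also met.

Satisfiable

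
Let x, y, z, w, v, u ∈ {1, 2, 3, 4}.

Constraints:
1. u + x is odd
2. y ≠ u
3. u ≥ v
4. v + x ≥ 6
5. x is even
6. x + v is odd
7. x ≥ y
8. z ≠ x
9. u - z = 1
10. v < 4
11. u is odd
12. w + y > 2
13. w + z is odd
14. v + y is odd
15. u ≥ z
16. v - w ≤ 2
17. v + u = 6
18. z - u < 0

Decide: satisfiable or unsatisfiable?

Satisfiable

The assignment x = 4, y = 2, z = 2, w = 3, v = 3, u = 3 works:
  constraint 4 holds since v + x = 7.
  constraint 9 holds since u - z = 1.
The rest check out directly.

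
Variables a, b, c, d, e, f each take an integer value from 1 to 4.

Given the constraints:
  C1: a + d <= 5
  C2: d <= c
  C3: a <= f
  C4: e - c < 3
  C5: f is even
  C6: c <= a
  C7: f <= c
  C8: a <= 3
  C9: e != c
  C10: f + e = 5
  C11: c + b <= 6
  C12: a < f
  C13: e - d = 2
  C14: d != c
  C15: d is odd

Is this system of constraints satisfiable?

Unsatisfiable

Constraints 6, 7, and 12 give a < f, f ≤ c, c ≤ a. Chaining: a < f ≤ c ≤ a, which forces a < a — impossible.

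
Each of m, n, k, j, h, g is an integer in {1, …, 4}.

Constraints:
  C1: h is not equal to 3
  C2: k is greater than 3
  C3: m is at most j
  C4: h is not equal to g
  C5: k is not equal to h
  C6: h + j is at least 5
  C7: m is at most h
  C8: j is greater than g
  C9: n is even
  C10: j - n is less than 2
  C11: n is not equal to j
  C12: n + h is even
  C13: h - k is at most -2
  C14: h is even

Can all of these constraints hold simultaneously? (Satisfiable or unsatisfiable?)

Take m = 1, n = 2, k = 4, j = 3, h = 2, g = 1. Then constraint 6: h + j = 5; constraint 10: j - n = 1; constraint 13: h - k = -2, and every other listed constraint is also met.

Satisfiable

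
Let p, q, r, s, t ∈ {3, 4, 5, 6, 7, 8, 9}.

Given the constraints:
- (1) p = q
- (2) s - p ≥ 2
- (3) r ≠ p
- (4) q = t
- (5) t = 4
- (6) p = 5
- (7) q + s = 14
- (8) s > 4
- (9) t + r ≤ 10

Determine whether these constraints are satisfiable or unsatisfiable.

Unsatisfiable

Constraint 6 fixes p = 5 and constraint 5 fixes t = 4. Constraints 1 and 4 give p = q = t, so p = t. But 5 ≠ 4 — contradiction.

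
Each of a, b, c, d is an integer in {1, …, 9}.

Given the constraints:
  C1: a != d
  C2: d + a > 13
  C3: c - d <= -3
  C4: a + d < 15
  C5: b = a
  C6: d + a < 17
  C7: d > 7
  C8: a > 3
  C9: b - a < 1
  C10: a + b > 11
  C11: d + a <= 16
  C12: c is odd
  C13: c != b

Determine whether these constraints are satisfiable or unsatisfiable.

Satisfiable

Take a = 6, b = 6, c = 3, d = 8. Then constraint 2: d + a = 14; constraint 3: c - d = -5; constraint 4: a + d = 14, and every other listed constraint is also met.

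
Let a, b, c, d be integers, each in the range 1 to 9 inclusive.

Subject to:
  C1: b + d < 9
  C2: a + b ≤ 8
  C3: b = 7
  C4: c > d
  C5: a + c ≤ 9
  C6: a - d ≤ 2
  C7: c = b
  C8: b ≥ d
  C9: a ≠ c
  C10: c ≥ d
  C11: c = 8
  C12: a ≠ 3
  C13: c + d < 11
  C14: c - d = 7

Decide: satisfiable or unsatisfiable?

Constraint 11 fixes c = 8 and constraint 3 fixes b = 7, but constraint 7 requires c = b. Since 8 ≠ 7, contradiction.

Unsatisfiable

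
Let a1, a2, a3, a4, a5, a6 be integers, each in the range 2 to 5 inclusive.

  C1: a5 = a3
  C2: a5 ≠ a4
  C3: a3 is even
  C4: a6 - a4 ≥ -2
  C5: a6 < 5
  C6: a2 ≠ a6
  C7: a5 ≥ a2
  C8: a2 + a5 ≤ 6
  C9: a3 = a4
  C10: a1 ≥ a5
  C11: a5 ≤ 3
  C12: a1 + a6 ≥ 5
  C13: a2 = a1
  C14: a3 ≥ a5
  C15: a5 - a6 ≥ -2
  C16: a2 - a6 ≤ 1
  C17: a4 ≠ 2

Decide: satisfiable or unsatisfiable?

From constraints 1 and 9, a5 = a3 = a4, so a5 = a4. But constraint 2 says a5 ≠ a4. Contradiction.

Unsatisfiable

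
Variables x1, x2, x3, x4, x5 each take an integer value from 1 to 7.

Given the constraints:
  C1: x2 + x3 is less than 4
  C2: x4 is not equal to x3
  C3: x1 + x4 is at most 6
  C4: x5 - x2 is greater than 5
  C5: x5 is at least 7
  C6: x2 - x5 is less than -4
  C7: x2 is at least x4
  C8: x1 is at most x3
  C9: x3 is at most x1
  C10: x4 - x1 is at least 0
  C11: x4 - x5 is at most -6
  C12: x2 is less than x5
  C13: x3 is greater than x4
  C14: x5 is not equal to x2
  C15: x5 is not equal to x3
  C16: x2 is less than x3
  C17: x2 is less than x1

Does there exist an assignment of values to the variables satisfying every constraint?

Constraints 7, 9, 10, and 16 give x3 ≤ x1, x1 ≤ x4, x4 ≤ x2, x2 < x3. Chaining: x3 ≤ x1 ≤ x4 ≤ x2 < x3, which forces x3 < x3 — impossible.

Unsatisfiable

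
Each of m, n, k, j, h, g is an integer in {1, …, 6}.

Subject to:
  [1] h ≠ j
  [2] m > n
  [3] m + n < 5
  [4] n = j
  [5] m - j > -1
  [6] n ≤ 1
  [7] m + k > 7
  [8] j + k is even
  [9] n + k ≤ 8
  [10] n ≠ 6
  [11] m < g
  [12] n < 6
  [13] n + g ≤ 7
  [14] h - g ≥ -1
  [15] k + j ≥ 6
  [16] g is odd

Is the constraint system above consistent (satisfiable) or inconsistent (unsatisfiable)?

Take m = 3, n = 1, k = 5, j = 1, h = 5, g = 5. Then constraint 3: m + n = 4; constraint 5: m - j = 2; constraint 7: m + k = 8, and every other listed constraint is also met.

Satisfiable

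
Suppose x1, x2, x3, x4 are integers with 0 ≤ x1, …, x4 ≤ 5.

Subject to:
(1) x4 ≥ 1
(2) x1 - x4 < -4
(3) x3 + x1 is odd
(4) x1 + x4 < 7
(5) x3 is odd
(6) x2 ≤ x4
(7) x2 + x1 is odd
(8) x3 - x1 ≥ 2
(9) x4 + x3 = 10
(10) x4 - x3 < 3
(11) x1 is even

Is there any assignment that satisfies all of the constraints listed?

Satisfiable

One satisfying assignment is x1 = 0, x2 = 5, x3 = 5, x4 = 5.
For the less obvious constraints — constraint 2: x1 - x4 = -5; constraint 4: x1 + x4 = 5 — and the others hold by inspection.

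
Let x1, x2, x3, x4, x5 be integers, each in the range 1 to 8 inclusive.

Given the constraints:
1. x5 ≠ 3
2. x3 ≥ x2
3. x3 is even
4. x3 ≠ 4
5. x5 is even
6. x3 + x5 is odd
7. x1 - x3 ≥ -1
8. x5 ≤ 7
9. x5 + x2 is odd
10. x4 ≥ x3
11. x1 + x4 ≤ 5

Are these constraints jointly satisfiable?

Constraint 3 makes x3 even and constraint 5 makes x5 even, so x3 + x5 must be even. Constraint 6 says x3 + x5 is odd — contradiction.

Unsatisfiable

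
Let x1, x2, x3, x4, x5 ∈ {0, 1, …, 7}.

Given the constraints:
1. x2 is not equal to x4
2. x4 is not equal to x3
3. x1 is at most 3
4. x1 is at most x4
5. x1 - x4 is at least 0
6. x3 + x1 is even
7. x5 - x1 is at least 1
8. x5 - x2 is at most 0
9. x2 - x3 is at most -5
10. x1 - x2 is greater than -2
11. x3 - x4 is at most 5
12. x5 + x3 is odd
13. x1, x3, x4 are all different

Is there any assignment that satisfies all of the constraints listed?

Constraints 5, 7, 8, 9, and 11 give x4 − x3 ≥ -5, x3 − x2 ≥ 5, x2 − x5 ≥ 0, x5 − x1 ≥ 1, x1 − x4 ≥ 0.
Adding all 5 inequalities: the left sides telescope to 0, and the right sides sum to (-5) + 5 + 0 + 1 + 0 = 1. So 0 ≥ 1, which is false.

Unsatisfiable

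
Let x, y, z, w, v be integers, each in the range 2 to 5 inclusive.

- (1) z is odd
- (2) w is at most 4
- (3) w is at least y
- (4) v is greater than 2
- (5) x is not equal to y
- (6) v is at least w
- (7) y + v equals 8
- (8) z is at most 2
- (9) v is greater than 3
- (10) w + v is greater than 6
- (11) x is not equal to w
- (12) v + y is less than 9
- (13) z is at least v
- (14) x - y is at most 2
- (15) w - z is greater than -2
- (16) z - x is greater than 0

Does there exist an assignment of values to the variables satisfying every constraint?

From constraints 2 and 3: y ≤ w ≤ 4. From constraints 8 and 13: v ≤ z ≤ 2. Hence y + v ≤ 6. But constraint 7 requires y + v = 8, and 8 > 6. Contradiction.

Unsatisfiable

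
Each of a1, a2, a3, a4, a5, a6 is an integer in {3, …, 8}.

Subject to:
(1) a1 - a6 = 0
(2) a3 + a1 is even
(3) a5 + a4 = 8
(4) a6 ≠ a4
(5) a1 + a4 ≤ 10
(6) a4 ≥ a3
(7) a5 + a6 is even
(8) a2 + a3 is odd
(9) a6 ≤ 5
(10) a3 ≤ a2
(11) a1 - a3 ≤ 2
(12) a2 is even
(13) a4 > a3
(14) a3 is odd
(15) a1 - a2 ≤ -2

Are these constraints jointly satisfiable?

Satisfiable

Setting (a1, a2, a3, a4, a5, a6) = (3, 6, 3, 5, 3, 3) satisfies everything: constraint 1: a1 - a6 = 0; constraint 3: a5 + a4 = 8, and the others follow.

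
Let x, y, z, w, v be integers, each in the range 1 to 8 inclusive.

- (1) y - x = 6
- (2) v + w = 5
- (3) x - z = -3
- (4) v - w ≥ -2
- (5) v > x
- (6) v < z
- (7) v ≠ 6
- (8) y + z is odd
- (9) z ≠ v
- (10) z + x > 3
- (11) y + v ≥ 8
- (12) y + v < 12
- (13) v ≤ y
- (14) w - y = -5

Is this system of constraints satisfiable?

The assignment x = 1, y = 7, z = 4, w = 2, v = 3 works:
  constraint 1 holds since y - x = 6.
  constraint 2 holds since v + w = 5.
  constraint 3 holds since x - z = -3.
The rest check out directly.

Satisfiable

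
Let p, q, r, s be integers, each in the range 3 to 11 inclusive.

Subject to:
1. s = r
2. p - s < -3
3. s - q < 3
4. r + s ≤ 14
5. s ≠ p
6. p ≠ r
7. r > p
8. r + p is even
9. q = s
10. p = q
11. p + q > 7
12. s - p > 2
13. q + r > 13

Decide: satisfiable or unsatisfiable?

Unsatisfiable

From constraints 1, 9, and 10, p = q = s = r, so p = r. But constraint 6 says p ≠ r. Contradiction.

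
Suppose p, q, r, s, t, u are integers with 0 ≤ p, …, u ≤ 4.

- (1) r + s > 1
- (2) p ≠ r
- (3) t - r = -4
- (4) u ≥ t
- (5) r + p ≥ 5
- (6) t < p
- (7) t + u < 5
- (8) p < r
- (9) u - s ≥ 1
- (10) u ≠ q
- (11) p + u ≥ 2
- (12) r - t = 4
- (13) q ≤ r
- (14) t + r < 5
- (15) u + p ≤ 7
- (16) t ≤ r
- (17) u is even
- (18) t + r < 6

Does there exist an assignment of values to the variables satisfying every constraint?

Satisfiable

The assignment p = 2, q = 0, r = 4, s = 0, t = 0, u = 2 works:
  constraint 1 holds since r + s = 4.
  constraint 3 holds since t - r = -4.
  constraint 5 holds since r + p = 6.
The rest check out directly.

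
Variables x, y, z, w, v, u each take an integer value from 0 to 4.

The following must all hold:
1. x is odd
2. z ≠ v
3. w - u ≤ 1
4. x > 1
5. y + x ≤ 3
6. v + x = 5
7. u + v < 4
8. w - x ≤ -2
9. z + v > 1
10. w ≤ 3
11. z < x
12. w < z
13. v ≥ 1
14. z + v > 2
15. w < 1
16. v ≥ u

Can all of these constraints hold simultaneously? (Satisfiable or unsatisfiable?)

Setting (x, y, z, w, v, u) = (3, 0, 1, 0, 2, 1) satisfies everything: constraint 3: w - u = -1; constraint 5: y + x = 3; constraint 6: v + x = 5, and the others follow.

Satisfiable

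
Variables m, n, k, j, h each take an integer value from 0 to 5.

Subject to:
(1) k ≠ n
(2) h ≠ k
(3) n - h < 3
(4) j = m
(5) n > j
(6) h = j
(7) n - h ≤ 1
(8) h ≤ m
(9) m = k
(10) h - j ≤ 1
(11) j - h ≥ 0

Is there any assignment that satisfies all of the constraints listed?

From constraints 4, 6, and 9, h = j = m = k, so h = k. But constraint 2 says h ≠ k. Contradiction.

Unsatisfiable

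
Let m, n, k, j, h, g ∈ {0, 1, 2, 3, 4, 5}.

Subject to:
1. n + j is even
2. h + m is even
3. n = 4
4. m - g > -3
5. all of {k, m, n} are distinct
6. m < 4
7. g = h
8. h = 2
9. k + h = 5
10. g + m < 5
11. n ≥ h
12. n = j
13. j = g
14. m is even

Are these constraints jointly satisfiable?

Constraint 3 fixes n = 4 and constraint 8 fixes h = 2. Constraints 7, 12, and 13 give n = j = g = h, so n = h. But 4 ≠ 2 — contradiction.

Unsatisfiable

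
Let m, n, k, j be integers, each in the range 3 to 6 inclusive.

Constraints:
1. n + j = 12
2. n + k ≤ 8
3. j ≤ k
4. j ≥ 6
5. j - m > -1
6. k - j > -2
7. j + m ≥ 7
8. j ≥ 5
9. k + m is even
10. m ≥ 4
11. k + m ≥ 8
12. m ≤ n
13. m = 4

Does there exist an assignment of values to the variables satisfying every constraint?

From constraints 10 and 12: n ≥ m ≥ 4. From constraints 3 and 4: k ≥ j ≥ 6. Hence n + k ≥ 10. But constraint 2 requires n + k ≤ 8, and 8 < 10. Contradiction.

Unsatisfiable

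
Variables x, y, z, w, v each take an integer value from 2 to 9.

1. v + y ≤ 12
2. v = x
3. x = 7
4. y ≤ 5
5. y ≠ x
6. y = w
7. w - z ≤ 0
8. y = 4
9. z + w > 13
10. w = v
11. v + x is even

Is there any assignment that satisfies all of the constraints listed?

Unsatisfiable

Constraint 8 fixes y = 4 and constraint 3 fixes x = 7. Constraints 2, 6, and 10 give y = w = v = x, so y = x. But 4 ≠ 7 — contradiction.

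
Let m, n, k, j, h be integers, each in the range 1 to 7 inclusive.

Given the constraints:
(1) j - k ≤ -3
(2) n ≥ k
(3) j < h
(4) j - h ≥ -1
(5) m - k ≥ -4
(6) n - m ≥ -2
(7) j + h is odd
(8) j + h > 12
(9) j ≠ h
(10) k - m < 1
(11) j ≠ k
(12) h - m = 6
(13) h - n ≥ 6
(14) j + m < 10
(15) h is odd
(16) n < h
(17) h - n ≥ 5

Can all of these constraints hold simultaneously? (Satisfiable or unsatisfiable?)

Unsatisfiable

Constraints 1, 4, 5, 6, and 17 give h − n ≥ 5, n − m ≥ -2, m − k ≥ -4, k − j ≥ 3, j − h ≥ -1.
Adding all 5 inequalities: the left sides telescope to 0, and the right sides sum to 5 + (-2) + (-4) + 3 + (-1) = 1. So 0 ≥ 1, which is false.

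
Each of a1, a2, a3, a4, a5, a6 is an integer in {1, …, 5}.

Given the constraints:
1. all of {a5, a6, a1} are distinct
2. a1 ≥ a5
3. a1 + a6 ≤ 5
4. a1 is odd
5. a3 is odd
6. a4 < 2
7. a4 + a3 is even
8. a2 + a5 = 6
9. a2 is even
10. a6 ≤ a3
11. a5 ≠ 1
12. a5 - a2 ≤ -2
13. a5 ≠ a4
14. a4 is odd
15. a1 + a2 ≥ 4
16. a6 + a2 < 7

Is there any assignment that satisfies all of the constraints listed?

Satisfiable

The assignment a1 = 3, a2 = 4, a3 = 3, a4 = 1, a5 = 2, a6 = 1 works:
  constraint 3 holds since a1 + a6 = 4.
  constraint 8 holds since a2 + a5 = 6.
  constraint 12 holds since a5 - a2 = -2.
The rest check out directly.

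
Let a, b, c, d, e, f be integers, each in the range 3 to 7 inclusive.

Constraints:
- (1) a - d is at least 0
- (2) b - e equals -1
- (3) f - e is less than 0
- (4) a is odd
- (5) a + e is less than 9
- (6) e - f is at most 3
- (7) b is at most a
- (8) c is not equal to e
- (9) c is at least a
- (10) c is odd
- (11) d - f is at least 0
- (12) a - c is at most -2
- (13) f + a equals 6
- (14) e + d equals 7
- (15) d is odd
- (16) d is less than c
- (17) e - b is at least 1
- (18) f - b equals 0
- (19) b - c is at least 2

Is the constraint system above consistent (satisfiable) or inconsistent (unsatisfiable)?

Unsatisfiable

Constraints 1, 6, 11, 12, 17, and 19 give d − f ≥ 0, f − e ≥ -3, e − b ≥ 1, b − c ≥ 2, c − a ≥ 2, a − d ≥ 0.
Adding all 6 inequalities: the left sides telescope to 0, and the right sides sum to 0 + (-3) + 1 + 2 + 2 + 0 = 2. So 0 ≥ 2, which is false.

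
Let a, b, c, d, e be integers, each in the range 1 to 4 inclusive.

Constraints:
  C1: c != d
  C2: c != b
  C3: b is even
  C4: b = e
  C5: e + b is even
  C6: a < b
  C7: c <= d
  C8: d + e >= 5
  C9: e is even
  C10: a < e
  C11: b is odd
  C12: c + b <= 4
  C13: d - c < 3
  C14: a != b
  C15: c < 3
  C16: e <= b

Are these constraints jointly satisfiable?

Constraint 9 makes e even and constraint 11 makes b odd, so e + b must be odd. Constraint 5 says e + b is even — contradiction.

Unsatisfiable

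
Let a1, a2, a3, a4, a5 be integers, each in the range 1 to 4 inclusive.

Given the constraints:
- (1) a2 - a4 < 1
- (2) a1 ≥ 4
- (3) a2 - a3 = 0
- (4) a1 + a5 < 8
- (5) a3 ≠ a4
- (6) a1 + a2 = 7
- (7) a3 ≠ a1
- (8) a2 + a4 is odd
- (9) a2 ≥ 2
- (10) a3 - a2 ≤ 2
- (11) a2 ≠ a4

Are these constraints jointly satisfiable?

Take a1 = 4, a2 = 3, a3 = 3, a4 = 4, a5 = 3. Then constraint 1: a2 - a4 = -1; constraint 3: a2 - a3 = 0, and every other listed constraint is also met.

Satisfiable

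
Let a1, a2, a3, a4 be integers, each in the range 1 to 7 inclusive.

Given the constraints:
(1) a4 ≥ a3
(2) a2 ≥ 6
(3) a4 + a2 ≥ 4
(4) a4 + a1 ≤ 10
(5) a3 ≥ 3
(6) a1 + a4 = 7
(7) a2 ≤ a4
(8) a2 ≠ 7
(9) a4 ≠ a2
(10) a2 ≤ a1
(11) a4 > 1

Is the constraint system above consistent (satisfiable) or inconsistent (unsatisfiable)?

From constraints 2 and 10: a1 ≥ a2 ≥ 6. From constraints 1 and 5: a4 ≥ a3 ≥ 3. Hence a1 + a4 ≥ 9. But constraint 6 requires a1 + a4 = 7, and 7 < 9. Contradiction.

Unsatisfiable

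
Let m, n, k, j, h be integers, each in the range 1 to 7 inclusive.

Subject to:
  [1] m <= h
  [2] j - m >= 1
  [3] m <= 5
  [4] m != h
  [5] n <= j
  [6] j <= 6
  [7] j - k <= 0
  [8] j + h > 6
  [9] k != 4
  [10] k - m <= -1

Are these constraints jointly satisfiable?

Constraints 2, 7, and 10 give j − m ≥ 1, m − k ≥ 1, k − j ≥ 0.
Adding all 3 inequalities: the left sides telescope to 0, and the right sides sum to 1 + 1 + 0 = 2. So 0 ≥ 2, which is false.

Unsatisfiable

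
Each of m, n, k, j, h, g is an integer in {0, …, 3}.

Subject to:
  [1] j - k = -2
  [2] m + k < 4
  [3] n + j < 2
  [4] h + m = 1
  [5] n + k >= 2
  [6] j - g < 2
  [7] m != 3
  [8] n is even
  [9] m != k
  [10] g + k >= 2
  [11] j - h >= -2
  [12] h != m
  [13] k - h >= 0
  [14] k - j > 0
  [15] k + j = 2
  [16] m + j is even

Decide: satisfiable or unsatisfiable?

Take m = 0, n = 0, k = 2, j = 0, h = 1, g = 0. Then constraint 1: j - k = -2; constraint 2: m + k = 2, and every other listed constraint is also met.

Satisfiable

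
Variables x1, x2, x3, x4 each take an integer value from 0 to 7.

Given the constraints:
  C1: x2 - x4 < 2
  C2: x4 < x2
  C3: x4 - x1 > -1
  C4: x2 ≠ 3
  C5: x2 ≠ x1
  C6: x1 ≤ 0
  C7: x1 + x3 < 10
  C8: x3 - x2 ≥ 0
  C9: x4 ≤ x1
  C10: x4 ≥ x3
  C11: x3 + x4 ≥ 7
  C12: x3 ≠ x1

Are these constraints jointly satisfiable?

Constraints 2, 8, and 10 give x2 ≤ x3, x3 ≤ x4, x4 < x2. Chaining: x2 ≤ x3 ≤ x4 < x2, which forces x2 < x2 — impossible.

Unsatisfiable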